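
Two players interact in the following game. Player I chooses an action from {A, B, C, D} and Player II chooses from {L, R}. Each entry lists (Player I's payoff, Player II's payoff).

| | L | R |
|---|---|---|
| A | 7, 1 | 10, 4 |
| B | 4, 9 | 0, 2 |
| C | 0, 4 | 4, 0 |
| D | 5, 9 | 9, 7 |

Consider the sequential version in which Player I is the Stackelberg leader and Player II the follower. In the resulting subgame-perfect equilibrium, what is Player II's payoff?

4

Player II best-responds to each possible Player I move:
- A: Player II compares 1, 4 and picks R; Player I would get 10.
- B: Player II compares 9, 2 and picks L; Player I would get 4.
- C: Player II compares 4, 0 and picks L; Player I would get 0.
- D: Player II compares 9, 7 and picks L; Player I would get 5.
Maximizing over 10, 4, 0, 5, Player I chooses A. Subgame-perfect outcome: (A, R) with payoffs (10, 4).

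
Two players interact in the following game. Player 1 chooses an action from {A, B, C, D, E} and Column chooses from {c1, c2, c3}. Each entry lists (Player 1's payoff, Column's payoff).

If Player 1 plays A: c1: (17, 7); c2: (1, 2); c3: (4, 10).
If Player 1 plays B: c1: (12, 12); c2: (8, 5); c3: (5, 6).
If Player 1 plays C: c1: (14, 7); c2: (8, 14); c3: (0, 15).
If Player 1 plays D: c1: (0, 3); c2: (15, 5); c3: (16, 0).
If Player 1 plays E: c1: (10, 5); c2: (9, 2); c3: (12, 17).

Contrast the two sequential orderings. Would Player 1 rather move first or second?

second

If Player 1 leads: Column's best replies are A→c3, B→c1, C→c3, D→c2, E→c3; Player 1's induced payoffs 4, 12, 0, 15, 12; outcome (D, c2), payoffs (15, 5).
If Column leads: Player 1's best replies are c1→A, c2→D, c3→D; Column's induced payoffs 7, 5, 0; outcome (A, c1), payoffs (17, 7).
Player 1 gets 15 moving first and 17 moving second, so Player 1 prefers to move second.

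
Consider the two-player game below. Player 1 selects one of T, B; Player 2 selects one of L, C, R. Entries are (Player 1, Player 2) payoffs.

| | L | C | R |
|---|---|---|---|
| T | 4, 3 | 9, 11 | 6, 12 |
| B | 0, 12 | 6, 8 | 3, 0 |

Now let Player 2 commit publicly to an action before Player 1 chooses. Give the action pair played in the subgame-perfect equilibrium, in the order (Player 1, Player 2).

Solve by backward induction (Player 2 leads).
- L: Player 1 compares 4, 0 and picks T; Player 2 would get 3.
- C: Player 1 compares 9, 6 and picks T; Player 2 would get 11.
- R: Player 1 compares 6, 3 and picks T; Player 2 would get 12.
Among 3, 11, 12, the best is 12 at R. Subgame-perfect outcome: (T, R) with payoffs (6, 12).

(T, R)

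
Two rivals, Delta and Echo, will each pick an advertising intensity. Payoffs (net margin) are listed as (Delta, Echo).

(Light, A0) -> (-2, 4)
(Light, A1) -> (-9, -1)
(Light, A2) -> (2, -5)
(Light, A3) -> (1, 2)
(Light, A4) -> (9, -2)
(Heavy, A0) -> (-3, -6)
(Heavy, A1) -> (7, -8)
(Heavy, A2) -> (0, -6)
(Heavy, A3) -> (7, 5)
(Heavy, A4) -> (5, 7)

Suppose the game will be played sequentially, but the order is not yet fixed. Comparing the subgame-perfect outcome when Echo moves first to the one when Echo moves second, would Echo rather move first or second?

second

If Delta leads: Echo's best replies are Light→A0, Heavy→A4; Delta's induced payoffs -2, 5; outcome (Heavy, A4), payoffs (5, 7).
If Echo leads: Delta's best replies are A0→Light, A1→Heavy, A2→Light, A3→Heavy, A4→Light; Echo's induced payoffs 4, -8, -5, 5, -2; outcome (Heavy, A3), payoffs (7, 5).
Echo gets 5 moving first and 7 moving second, so Echo prefers to move second.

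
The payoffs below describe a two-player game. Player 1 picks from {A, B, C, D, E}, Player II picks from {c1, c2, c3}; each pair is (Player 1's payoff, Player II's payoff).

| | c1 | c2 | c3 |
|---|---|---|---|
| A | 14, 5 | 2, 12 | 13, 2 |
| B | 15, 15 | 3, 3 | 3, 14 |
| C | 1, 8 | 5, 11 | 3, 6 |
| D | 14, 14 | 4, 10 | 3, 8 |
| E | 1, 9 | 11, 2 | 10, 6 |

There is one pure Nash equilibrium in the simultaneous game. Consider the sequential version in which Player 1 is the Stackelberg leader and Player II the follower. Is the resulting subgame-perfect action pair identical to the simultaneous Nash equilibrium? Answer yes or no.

yes

Solve by backward induction (Player 1 leads).
- A → Player II plays c2 (best of 5, 12, 2); Player 1 gets 2.
- B → Player II plays c1 (best of 15, 3, 14); Player 1 gets 15.
- C → Player II plays c2 (best of 8, 11, 6); Player 1 gets 5.
- D → Player II plays c1 (best of 14, 10, 8); Player 1 gets 14.
- E → Player II plays c1 (best of 9, 2, 6); Player 1 gets 1.
Maximizing over 2, 15, 5, 14, 1, Player 1 chooses B. Subgame-perfect outcome: (B, c1) with payoffs (15, 15).
For the simultaneous game, intersect best replies.
Player 1's best replies: c1→B; c2→E; c3→A.
Player II's best replies: A→c2; B→c1; C→c2; D→c1; E→c1.
Only (B, c1) has each player best-responding; Nash payoffs (15, 15).
Sequential outcome (B, c1) coincides with the Nash profile (B, c1).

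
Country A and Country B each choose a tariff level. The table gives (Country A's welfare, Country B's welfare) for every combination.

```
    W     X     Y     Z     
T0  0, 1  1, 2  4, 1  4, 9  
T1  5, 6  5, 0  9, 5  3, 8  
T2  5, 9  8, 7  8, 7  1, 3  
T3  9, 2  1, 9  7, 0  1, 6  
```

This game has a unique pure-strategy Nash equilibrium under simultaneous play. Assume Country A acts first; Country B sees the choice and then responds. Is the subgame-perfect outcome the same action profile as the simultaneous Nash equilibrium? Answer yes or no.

Solve by backward induction (Country A leads).
- T0: Country B compares 1, 2, 1, 9 and picks Z; Country A would get 4.
- T1: Country B compares 6, 0, 5, 8 and picks Z; Country A would get 3.
- T2: Country B compares 9, 7, 7, 3 and picks W; Country A would get 5.
- T3: Country B compares 2, 9, 0, 6 and picks X; Country A would get 1.
Country A's induced payoffs are 4, 3, 5, 1, so Country A commits to T2. Subgame-perfect outcome: (T2, W) with payoffs (5, 9).
For the simultaneous game, intersect best replies.
Country A's best replies: W→T3; X→T2; Y→T1; Z→T0.
Country B's best replies: T0→Z; T1→Z; T2→W; T3→X.
Only (T0, Z) has each player best-responding; Nash payoffs (4, 9).
Sequential outcome (T2, W) differs from the Nash profile (T0, Z).

no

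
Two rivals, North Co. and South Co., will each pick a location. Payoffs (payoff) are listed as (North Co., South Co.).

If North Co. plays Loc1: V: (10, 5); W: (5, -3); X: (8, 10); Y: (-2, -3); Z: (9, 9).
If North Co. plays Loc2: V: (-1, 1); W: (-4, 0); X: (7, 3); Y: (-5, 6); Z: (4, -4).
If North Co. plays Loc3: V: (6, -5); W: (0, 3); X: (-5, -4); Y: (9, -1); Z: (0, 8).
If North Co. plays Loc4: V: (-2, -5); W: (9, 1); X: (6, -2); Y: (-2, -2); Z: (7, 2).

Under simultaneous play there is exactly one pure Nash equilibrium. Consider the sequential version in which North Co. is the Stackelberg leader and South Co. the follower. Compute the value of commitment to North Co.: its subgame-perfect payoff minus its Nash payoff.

Work backward from South Co.'s decision.
- Loc1 → South Co. plays X (best of 5, -3, 10, -3, 9); North Co. gets 8.
- Loc2 → South Co. plays Y (best of 1, 0, 3, 6, -4); North Co. gets -5.
- Loc3 → South Co. plays Z (best of -5, 3, -4, -1, 8); North Co. gets 0.
- Loc4 → South Co. plays Z (best of -5, 1, -2, -2, 2); North Co. gets 7.
North Co.'s induced payoffs are 8, -5, 0, 7, so North Co. commits to Loc1. Subgame-perfect outcome: (Loc1, X) with payoffs (8, 10).
Now find the simultaneous Nash equilibrium.
North Co.'s best replies: V→Loc1; W→Loc4; X→Loc1; Y→Loc3; Z→Loc1.
South Co.'s best replies: Loc1→X; Loc2→Y; Loc3→Z; Loc4→Z.
Only (Loc1, X) has each player best-responding; Nash payoffs (8, 10).
North Co.'s commitment gain: 8 − 8 = 0.

0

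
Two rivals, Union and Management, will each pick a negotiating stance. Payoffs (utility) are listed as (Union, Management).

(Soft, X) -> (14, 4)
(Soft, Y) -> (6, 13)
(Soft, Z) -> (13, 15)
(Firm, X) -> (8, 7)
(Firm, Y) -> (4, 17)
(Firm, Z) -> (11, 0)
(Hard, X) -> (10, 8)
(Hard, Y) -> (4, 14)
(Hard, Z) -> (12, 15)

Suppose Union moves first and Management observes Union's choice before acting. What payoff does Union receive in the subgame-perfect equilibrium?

Solve by backward induction (Union leads).
- Soft: BR = Z, leader payoff 13.
- Firm: BR = Y, leader payoff 4.
- Hard: BR = Z, leader payoff 12.
Maximizing over 13, 4, 12, Union chooses Soft. Subgame-perfect outcome: (Soft, Z) with payoffs (13, 15).

13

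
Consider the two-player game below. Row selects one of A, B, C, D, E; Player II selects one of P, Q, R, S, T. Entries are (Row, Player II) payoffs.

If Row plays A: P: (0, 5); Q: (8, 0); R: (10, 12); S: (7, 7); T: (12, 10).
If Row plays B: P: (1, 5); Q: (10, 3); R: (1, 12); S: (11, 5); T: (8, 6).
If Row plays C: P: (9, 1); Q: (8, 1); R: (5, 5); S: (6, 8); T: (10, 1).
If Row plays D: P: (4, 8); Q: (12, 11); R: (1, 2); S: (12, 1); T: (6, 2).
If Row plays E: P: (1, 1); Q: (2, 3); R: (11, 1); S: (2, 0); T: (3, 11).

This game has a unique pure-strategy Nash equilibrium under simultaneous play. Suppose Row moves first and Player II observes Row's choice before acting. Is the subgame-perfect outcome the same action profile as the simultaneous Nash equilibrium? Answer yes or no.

yes

Work backward from Player II's decision.
- A: Player II compares 5, 0, 12, 7, 10 and picks R; Row would get 10.
- B: Player II compares 5, 3, 12, 5, 6 and picks R; Row would get 1.
- C: Player II compares 1, 1, 5, 8, 1 and picks S; Row would get 6.
- D: Player II compares 8, 11, 2, 1, 2 and picks Q; Row would get 12.
- E: Player II compares 1, 3, 1, 0, 11 and picks T; Row would get 3.
Maximizing over 10, 1, 6, 12, 3, Row chooses D. Subgame-perfect outcome: (D, Q) with payoffs (12, 11).
Now find the simultaneous Nash equilibrium.
Row's best replies: P→C; Q→D; R→E; S→D; T→A.
Player II's best replies: A→R; B→R; C→S; D→Q; E→T.
Only (D, Q) has each player best-responding; Nash payoffs (12, 11).
Sequential outcome (D, Q) coincides with the Nash profile (D, Q).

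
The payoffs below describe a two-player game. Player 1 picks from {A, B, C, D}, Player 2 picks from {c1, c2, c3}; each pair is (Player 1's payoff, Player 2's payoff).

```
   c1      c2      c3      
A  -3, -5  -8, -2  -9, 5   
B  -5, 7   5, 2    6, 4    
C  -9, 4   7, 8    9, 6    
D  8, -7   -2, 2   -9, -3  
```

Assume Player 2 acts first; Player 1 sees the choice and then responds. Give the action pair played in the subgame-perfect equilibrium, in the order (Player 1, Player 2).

Work backward from Player 1's decision.
- c1: Player 1 compares -3, -5, -9, 8 and picks D; Player 2 would get -7.
- c2: Player 1 compares -8, 5, 7, -2 and picks C; Player 2 would get 8.
- c3: Player 1 compares -9, 6, 9, -9 and picks C; Player 2 would get 6.
Maximizing over -7, 8, 6, Player 2 chooses c2. Subgame-perfect outcome: (C, c2) with payoffs (7, 8).

(C, c2)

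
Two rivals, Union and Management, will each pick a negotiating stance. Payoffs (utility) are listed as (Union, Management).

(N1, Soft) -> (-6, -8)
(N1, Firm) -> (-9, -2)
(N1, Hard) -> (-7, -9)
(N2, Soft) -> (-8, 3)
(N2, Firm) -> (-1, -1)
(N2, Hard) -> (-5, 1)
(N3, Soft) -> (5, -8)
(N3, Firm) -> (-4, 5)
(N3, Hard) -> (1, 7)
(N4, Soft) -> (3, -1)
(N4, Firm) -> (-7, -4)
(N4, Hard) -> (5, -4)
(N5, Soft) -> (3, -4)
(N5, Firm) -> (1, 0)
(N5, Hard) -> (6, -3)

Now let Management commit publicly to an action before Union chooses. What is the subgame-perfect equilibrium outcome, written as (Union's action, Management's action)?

(N5, Firm)

Union best-responds to each possible Management move:
- Soft: Union compares -6, -8, 5, 3, 3 and picks N3; Management would get -8.
- Firm: Union compares -9, -1, -4, -7, 1 and picks N5; Management would get 0.
- Hard: Union compares -7, -5, 1, 5, 6 and picks N5; Management would get -3.
Among -8, 0, -3, the best is 0 at Firm. Subgame-perfect outcome: (N5, Firm) with payoffs (1, 0).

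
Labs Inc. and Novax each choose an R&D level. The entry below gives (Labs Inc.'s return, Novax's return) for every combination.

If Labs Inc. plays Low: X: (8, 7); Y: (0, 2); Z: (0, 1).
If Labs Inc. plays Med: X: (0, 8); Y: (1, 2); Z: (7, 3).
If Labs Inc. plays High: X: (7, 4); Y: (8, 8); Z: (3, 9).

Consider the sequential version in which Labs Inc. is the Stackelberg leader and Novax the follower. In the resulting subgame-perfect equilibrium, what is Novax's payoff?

7

Work backward from Novax's decision.
- Low → Novax plays X (best of 7, 2, 1); Labs Inc. gets 8.
- Med → Novax plays X (best of 8, 2, 3); Labs Inc. gets 0.
- High → Novax plays Z (best of 4, 8, 9); Labs Inc. gets 3.
Labs Inc.'s induced payoffs are 8, 0, 3, so Labs Inc. commits to Low. Subgame-perfect outcome: (Low, X) with payoffs (8, 7).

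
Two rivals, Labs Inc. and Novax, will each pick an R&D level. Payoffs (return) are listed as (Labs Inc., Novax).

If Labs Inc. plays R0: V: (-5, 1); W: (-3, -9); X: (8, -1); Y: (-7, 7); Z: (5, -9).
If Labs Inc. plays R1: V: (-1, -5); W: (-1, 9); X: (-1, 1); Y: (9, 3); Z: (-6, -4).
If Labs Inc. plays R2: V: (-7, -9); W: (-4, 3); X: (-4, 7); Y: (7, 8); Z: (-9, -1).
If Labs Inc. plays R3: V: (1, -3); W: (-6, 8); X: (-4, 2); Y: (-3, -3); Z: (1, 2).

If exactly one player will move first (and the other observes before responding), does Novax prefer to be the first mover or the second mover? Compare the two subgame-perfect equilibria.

first

If Labs Inc. leads: Novax's best replies are R0→Y, R1→W, R2→Y, R3→W; Labs Inc.'s induced payoffs -7, -1, 7, -6; outcome (R2, Y), payoffs (7, 8).
If Novax leads: Labs Inc.'s best replies are V→R3, W→R1, X→R0, Y→R1, Z→R0; Novax's induced payoffs -3, 9, -1, 3, -9; outcome (R1, W), payoffs (-1, 9).
Novax gets 9 moving first and 8 moving second, so Novax prefers to move first.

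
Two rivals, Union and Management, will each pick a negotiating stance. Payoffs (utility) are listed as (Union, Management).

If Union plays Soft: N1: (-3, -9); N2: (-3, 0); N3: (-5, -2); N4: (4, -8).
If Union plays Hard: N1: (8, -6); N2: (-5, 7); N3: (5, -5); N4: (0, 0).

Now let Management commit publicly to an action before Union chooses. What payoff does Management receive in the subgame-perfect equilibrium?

Solve by backward induction (Management leads).
- N1 → Union plays Hard (best of -3, 8); Management gets -6.
- N2 → Union plays Soft (best of -3, -5); Management gets 0.
- N3 → Union plays Hard (best of -5, 5); Management gets -5.
- N4 → Union plays Soft (best of 4, 0); Management gets -8.
Maximizing over -6, 0, -5, -8, Management chooses N2. Subgame-perfect outcome: (Soft, N2) with payoffs (-3, 0).

0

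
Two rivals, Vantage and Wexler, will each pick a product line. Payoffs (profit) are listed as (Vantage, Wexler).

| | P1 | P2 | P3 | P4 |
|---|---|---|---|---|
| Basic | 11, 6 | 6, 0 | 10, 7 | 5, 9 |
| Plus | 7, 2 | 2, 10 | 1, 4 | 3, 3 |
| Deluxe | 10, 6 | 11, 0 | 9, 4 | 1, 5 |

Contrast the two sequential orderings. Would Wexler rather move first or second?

If Vantage leads: Wexler's best replies are Basic→P4, Plus→P2, Deluxe→P1; Vantage's induced payoffs 5, 2, 10; outcome (Deluxe, P1), payoffs (10, 6).
If Wexler leads: Vantage's best replies are P1→Basic, P2→Deluxe, P3→Basic, P4→Basic; Wexler's induced payoffs 6, 0, 7, 9; outcome (Basic, P4), payoffs (5, 9).
Wexler gets 9 moving first and 6 moving second, so Wexler prefers to move first.

first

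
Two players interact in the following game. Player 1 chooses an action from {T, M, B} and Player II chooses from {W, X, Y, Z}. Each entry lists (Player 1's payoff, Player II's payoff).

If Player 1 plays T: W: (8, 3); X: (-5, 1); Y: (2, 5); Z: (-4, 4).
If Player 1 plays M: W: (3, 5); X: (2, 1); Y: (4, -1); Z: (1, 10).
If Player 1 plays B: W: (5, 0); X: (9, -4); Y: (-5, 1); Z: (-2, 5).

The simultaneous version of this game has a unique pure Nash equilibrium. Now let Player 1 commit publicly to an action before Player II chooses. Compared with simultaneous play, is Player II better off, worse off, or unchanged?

Work backward from Player II's decision.
- T: Player II compares 3, 1, 5, 4 and picks Y; Player 1 would get 2.
- M: Player II compares 5, 1, -1, 10 and picks Z; Player 1 would get 1.
- B: Player II compares 0, -4, 1, 5 and picks Z; Player 1 would get -2.
Among 2, 1, -2, the best is 2 at T. Subgame-perfect outcome: (T, Y) with payoffs (2, 5).
Now find the simultaneous Nash equilibrium.
Player 1's best replies: W→T; X→B; Y→M; Z→M.
Player II's best replies: T→Y; M→Z; B→Z.
The unique mutual best reply is (M, Z), giving (1, 10).
Player II earns 5 sequentially versus 10 at the Nash outcome: worse off.

worse off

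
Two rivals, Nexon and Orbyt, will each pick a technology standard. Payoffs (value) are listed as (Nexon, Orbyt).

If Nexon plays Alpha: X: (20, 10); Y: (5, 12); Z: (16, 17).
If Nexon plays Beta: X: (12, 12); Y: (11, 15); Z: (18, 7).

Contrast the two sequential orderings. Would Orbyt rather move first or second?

second

If Nexon leads: Orbyt's best replies are Alpha→Z, Beta→Y; Nexon's induced payoffs 16, 11; outcome (Alpha, Z), payoffs (16, 17).
If Orbyt leads: Nexon's best replies are X→Alpha, Y→Beta, Z→Beta; Orbyt's induced payoffs 10, 15, 7; outcome (Beta, Y), payoffs (11, 15).
Orbyt gets 15 moving first and 17 moving second, so Orbyt prefers to move second.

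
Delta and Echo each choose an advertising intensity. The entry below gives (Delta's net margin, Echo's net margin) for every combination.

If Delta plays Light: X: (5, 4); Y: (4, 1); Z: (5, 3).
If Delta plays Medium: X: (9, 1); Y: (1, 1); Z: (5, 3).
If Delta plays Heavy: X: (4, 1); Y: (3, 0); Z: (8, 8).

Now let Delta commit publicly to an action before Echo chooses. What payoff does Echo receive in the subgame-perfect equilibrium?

8

Echo best-responds to each possible Delta move:
- Light → Echo plays X (best of 4, 1, 3); Delta gets 5.
- Medium → Echo plays Z (best of 1, 1, 3); Delta gets 5.
- Heavy → Echo plays Z (best of 1, 0, 8); Delta gets 8.
Maximizing over 5, 5, 8, Delta chooses Heavy. Subgame-perfect outcome: (Heavy, Z) with payoffs (8, 8).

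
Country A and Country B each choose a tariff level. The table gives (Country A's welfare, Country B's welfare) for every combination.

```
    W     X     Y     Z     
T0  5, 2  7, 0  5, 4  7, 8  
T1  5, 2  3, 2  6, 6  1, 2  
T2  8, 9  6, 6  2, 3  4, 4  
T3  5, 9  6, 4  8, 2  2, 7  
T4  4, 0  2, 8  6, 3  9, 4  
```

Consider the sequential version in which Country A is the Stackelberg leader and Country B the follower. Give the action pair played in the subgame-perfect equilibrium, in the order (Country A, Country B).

Country B best-responds to each possible Country A move:
- T0: BR = Z, leader payoff 7.
- T1: BR = Y, leader payoff 6.
- T2: BR = W, leader payoff 8.
- T3: BR = W, leader payoff 5.
- T4: BR = X, leader payoff 2.
Country A's induced payoffs are 7, 6, 8, 5, 2, so Country A commits to T2. Subgame-perfect outcome: (T2, W) with payoffs (8, 9).

(T2, W)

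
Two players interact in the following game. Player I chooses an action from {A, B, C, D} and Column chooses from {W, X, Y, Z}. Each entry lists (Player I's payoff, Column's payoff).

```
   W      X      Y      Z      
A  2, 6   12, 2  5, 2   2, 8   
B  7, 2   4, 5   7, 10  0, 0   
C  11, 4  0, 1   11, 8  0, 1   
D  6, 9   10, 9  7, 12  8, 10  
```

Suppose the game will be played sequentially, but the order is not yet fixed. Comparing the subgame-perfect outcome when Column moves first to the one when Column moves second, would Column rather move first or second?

first

If Player I leads: Column's best replies are A→Z, B→Y, C→Y, D→Y; Player I's induced payoffs 2, 7, 11, 7; outcome (C, Y), payoffs (11, 8).
If Column leads: Player I's best replies are W→C, X→A, Y→C, Z→D; Column's induced payoffs 4, 2, 8, 10; outcome (D, Z), payoffs (8, 10).
Column gets 10 moving first and 8 moving second, so Column prefers to move first.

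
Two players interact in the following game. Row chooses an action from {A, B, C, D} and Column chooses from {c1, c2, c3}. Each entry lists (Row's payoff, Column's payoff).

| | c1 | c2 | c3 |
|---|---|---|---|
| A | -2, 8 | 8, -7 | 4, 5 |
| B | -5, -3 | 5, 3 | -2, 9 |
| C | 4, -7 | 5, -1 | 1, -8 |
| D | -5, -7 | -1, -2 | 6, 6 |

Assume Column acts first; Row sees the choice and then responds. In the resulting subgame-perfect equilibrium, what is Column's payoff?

6

Backward induction with Column moving first.
- c1: BR = C, leader payoff -7.
- c2: BR = A, leader payoff -7.
- c3: BR = D, leader payoff 6.
Among -7, -7, 6, the best is 6 at c3. Subgame-perfect outcome: (D, c3) with payoffs (6, 6).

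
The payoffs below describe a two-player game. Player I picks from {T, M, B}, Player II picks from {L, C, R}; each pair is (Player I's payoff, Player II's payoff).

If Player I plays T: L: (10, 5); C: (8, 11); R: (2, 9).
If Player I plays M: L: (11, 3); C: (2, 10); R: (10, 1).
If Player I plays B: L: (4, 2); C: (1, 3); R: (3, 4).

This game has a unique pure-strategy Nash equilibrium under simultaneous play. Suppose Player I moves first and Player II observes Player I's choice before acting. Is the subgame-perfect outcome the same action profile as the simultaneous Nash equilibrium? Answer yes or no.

Work backward from Player II's decision.
- T: BR = C, leader payoff 8.
- M: BR = C, leader payoff 2.
- B: BR = R, leader payoff 3.
Among 8, 2, 3, the best is 8 at T. Subgame-perfect outcome: (T, C) with payoffs (8, 11).
Now find the simultaneous Nash equilibrium.
Player I's best replies: L→M; C→T; R→M.
Player II's best replies: T→C; M→C; B→R.
Only (T, C) has each player best-responding; Nash payoffs (8, 11).
Sequential outcome (T, C) coincides with the Nash profile (T, C).

yes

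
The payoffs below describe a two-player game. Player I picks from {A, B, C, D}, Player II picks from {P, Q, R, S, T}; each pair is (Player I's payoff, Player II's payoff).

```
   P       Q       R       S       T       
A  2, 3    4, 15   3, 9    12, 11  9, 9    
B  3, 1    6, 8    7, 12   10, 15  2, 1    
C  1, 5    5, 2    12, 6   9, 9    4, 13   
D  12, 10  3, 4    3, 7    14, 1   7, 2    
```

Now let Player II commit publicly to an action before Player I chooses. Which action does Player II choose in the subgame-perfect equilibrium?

Solve by backward induction (Player II leads).
- P → Player I plays D (best of 2, 3, 1, 12); Player II gets 10.
- Q → Player I plays B (best of 4, 6, 5, 3); Player II gets 8.
- R → Player I plays C (best of 3, 7, 12, 3); Player II gets 6.
- S → Player I plays D (best of 12, 10, 9, 14); Player II gets 1.
- T → Player I plays A (best of 9, 2, 4, 7); Player II gets 9.
Player II's induced payoffs are 10, 8, 6, 1, 9, so Player II commits to P. Subgame-perfect outcome: (D, P) with payoffs (12, 10).

P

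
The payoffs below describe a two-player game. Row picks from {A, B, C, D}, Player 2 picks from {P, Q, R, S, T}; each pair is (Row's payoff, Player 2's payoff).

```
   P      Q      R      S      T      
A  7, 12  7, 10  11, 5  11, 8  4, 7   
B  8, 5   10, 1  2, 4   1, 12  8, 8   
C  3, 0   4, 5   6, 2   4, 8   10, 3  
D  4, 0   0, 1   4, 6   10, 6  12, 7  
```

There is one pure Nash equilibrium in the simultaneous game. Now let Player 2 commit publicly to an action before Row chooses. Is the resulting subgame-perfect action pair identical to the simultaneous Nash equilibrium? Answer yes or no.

Backward induction with Player 2 moving first.
- P: Row compares 7, 8, 3, 4 and picks B; Player 2 would get 5.
- Q: Row compares 7, 10, 4, 0 and picks B; Player 2 would get 1.
- R: Row compares 11, 2, 6, 4 and picks A; Player 2 would get 5.
- S: Row compares 11, 1, 4, 10 and picks A; Player 2 would get 8.
- T: Row compares 4, 8, 10, 12 and picks D; Player 2 would get 7.
Player 2's induced payoffs are 5, 1, 5, 8, 7, so Player 2 commits to S. Subgame-perfect outcome: (A, S) with payoffs (11, 8).
Under simultaneous play:
Row's best replies: P→B; Q→B; R→A; S→A; T→D.
Player 2's best replies: A→P; B→S; C→S; D→T.
Only (D, T) has each player best-responding; Nash payoffs (12, 7).
Sequential outcome (A, S) differs from the Nash profile (D, T).

no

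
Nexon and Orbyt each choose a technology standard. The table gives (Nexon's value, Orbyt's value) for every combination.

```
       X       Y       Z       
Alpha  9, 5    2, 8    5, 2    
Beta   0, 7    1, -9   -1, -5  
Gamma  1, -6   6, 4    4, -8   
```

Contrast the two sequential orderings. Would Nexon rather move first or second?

second

If Nexon leads: Orbyt's best replies are Alpha→Y, Beta→X, Gamma→Y; Nexon's induced payoffs 2, 0, 6; outcome (Gamma, Y), payoffs (6, 4).
If Orbyt leads: Nexon's best replies are X→Alpha, Y→Gamma, Z→Alpha; Orbyt's induced payoffs 5, 4, 2; outcome (Alpha, X), payoffs (9, 5).
Nexon gets 6 moving first and 9 moving second, so Nexon prefers to move second.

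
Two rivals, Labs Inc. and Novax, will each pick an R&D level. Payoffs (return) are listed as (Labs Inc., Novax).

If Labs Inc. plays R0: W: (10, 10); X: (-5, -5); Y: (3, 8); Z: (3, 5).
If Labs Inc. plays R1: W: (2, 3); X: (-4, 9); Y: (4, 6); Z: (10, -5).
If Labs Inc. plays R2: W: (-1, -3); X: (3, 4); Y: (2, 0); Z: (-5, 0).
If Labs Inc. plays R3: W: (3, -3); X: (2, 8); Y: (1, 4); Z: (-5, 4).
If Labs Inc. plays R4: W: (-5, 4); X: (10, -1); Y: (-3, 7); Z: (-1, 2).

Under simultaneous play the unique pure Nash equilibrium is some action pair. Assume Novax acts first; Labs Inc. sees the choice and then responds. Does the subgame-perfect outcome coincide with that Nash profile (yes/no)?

yes

Backward induction with Novax moving first.
- W → Labs Inc. plays R0 (best of 10, 2, -1, 3, -5); Novax gets 10.
- X → Labs Inc. plays R4 (best of -5, -4, 3, 2, 10); Novax gets -1.
- Y → Labs Inc. plays R1 (best of 3, 4, 2, 1, -3); Novax gets 6.
- Z → Labs Inc. plays R1 (best of 3, 10, -5, -5, -1); Novax gets -5.
Maximizing over 10, -1, 6, -5, Novax chooses W. Subgame-perfect outcome: (R0, W) with payoffs (10, 10).
Under simultaneous play:
Labs Inc.'s best replies: W→R0; X→R4; Y→R1; Z→R1.
Novax's best replies: R0→W; R1→X; R2→X; R3→X; R4→Y.
Only (R0, W) has each player best-responding; Nash payoffs (10, 10).
Sequential outcome (R0, W) coincides with the Nash profile (R0, W).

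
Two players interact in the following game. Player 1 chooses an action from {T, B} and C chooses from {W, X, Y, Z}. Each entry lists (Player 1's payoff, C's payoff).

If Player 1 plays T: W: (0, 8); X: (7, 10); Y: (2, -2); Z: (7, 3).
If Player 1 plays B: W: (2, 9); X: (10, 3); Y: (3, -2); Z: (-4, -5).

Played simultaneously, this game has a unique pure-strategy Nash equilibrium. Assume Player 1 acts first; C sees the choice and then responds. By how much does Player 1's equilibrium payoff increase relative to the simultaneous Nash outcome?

5

Solve by backward induction (Player 1 leads).
- T: C compares 8, 10, -2, 3 and picks X; Player 1 would get 7.
- B: C compares 9, 3, -2, -5 and picks W; Player 1 would get 2.
Maximizing over 7, 2, Player 1 chooses T. Subgame-perfect outcome: (T, X) with payoffs (7, 10).
Under simultaneous play:
Player 1's best replies: W→B; X→B; Y→B; Z→T.
C's best replies: T→X; B→W.
Only (B, W) has each player best-responding; Nash payoffs (2, 9).
Player 1's commitment gain: 7 − 2 = 5.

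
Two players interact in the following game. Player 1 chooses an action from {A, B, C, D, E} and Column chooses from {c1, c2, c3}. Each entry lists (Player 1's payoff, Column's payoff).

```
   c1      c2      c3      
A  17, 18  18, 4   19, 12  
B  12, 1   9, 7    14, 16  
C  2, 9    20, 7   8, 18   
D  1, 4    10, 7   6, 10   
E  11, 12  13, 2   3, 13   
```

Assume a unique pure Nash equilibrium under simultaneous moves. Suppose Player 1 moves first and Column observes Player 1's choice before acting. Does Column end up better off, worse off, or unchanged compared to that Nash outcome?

Backward induction with Player 1 moving first.
- A: BR = c1, leader payoff 17.
- B: BR = c3, leader payoff 14.
- C: BR = c3, leader payoff 8.
- D: BR = c3, leader payoff 6.
- E: BR = c3, leader payoff 3.
Among 17, 14, 8, 6, 3, the best is 17 at A. Subgame-perfect outcome: (A, c1) with payoffs (17, 18).
Now find the simultaneous Nash equilibrium.
Player 1's best replies: c1→A; c2→C; c3→A.
Column's best replies: A→c1; B→c3; C→c3; D→c3; E→c3.
Only (A, c1) has each player best-responding; Nash payoffs (17, 18).
Column earns 18 sequentially versus 18 at the Nash outcome: unchanged.

unchanged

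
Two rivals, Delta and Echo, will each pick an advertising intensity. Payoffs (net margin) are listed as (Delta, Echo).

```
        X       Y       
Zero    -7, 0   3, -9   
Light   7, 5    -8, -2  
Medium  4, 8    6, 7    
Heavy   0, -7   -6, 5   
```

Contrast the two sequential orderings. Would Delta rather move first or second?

first

If Delta leads: Echo's best replies are Zero→X, Light→X, Medium→X, Heavy→Y; Delta's induced payoffs -7, 7, 4, -6; outcome (Light, X), payoffs (7, 5).
If Echo leads: Delta's best replies are X→Light, Y→Medium; Echo's induced payoffs 5, 7; outcome (Medium, Y), payoffs (6, 7).
Delta gets 7 moving first and 6 moving second, so Delta prefers to move first.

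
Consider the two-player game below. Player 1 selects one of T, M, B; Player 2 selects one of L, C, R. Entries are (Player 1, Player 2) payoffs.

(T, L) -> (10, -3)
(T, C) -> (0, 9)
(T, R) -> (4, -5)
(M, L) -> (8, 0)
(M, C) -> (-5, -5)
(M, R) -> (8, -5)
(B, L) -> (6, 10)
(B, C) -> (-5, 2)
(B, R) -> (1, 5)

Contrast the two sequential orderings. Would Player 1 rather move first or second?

first

If Player 1 leads: Player 2's best replies are T→C, M→L, B→L; Player 1's induced payoffs 0, 8, 6; outcome (M, L), payoffs (8, 0).
If Player 2 leads: Player 1's best replies are L→T, C→T, R→M; Player 2's induced payoffs -3, 9, -5; outcome (T, C), payoffs (0, 9).
Player 1 gets 8 moving first and 0 moving second, so Player 1 prefers to move first.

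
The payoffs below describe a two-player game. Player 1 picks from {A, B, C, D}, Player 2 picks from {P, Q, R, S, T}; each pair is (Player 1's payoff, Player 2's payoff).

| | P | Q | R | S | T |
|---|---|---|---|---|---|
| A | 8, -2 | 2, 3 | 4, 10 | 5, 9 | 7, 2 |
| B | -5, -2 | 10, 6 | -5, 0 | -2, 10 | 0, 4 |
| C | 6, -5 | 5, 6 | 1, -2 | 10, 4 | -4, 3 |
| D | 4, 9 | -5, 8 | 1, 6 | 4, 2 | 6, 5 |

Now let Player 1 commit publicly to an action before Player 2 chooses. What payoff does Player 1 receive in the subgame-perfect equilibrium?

Solve by backward induction (Player 1 leads).
- A → Player 2 plays R (best of -2, 3, 10, 9, 2); Player 1 gets 4.
- B → Player 2 plays S (best of -2, 6, 0, 10, 4); Player 1 gets -2.
- C → Player 2 plays Q (best of -5, 6, -2, 4, 3); Player 1 gets 5.
- D → Player 2 plays P (best of 9, 8, 6, 2, 5); Player 1 gets 4.
Among 4, -2, 5, 4, the best is 5 at C. Subgame-perfect outcome: (C, Q) with payoffs (5, 6).

5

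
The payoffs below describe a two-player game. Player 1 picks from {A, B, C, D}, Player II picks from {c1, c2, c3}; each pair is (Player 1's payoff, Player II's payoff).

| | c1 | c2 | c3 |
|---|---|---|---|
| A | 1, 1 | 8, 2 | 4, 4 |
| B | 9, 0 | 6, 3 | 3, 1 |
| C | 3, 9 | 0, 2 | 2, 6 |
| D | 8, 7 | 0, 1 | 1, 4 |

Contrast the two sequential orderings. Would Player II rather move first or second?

If Player 1 leads: Player II's best replies are A→c3, B→c2, C→c1, D→c1; Player 1's induced payoffs 4, 6, 3, 8; outcome (D, c1), payoffs (8, 7).
If Player II leads: Player 1's best replies are c1→B, c2→A, c3→A; Player II's induced payoffs 0, 2, 4; outcome (A, c3), payoffs (4, 4).
Player II gets 4 moving first and 7 moving second, so Player II prefers to move second.

second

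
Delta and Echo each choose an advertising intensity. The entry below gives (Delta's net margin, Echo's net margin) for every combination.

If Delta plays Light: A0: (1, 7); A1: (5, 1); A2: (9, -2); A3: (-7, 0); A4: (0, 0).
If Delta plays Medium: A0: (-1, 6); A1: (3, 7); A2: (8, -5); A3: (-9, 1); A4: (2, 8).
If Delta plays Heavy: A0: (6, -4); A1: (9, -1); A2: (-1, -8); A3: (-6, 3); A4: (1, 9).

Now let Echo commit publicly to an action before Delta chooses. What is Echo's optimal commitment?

A4

Delta best-responds to each possible Echo move:
- A0 → Delta plays Heavy (best of 1, -1, 6); Echo gets -4.
- A1 → Delta plays Heavy (best of 5, 3, 9); Echo gets -1.
- A2 → Delta plays Light (best of 9, 8, -1); Echo gets -2.
- A3 → Delta plays Heavy (best of -7, -9, -6); Echo gets 3.
- A4 → Delta plays Medium (best of 0, 2, 1); Echo gets 8.
Maximizing over -4, -1, -2, 3, 8, Echo chooses A4. Subgame-perfect outcome: (Medium, A4) with payoffs (2, 8).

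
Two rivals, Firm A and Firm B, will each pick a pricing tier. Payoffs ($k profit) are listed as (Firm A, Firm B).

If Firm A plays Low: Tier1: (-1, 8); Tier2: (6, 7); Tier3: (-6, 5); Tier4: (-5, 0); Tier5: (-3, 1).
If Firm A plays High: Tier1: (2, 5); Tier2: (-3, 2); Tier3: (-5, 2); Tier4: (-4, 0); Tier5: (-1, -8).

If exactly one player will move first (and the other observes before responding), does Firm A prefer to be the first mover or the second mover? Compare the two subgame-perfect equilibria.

second

If Firm A leads: Firm B's best replies are Low→Tier1, High→Tier1; Firm A's induced payoffs -1, 2; outcome (High, Tier1), payoffs (2, 5).
If Firm B leads: Firm A's best replies are Tier1→High, Tier2→Low, Tier3→High, Tier4→High, Tier5→High; Firm B's induced payoffs 5, 7, 2, 0, -8; outcome (Low, Tier2), payoffs (6, 7).
Firm A gets 2 moving first and 6 moving second, so Firm A prefers to move second.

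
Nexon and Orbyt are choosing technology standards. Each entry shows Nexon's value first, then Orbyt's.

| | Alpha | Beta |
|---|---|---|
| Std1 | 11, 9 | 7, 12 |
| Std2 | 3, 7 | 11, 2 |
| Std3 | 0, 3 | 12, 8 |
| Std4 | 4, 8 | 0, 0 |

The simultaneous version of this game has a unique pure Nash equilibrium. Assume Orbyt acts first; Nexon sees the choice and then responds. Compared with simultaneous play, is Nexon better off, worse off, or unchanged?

worse off

Backward induction with Orbyt moving first.
- Alpha: BR = Std1, leader payoff 9.
- Beta: BR = Std3, leader payoff 8.
Maximizing over 9, 8, Orbyt chooses Alpha. Subgame-perfect outcome: (Std1, Alpha) with payoffs (11, 9).
Now find the simultaneous Nash equilibrium.
Nexon's best replies: Alpha→Std1; Beta→Std3.
Orbyt's best replies: Std1→Beta; Std2→Alpha; Std3→Beta; Std4→Alpha.
The unique mutual best reply is (Std3, Beta), giving (12, 8).
Nexon earns 11 sequentially versus 12 at the Nash outcome: worse off.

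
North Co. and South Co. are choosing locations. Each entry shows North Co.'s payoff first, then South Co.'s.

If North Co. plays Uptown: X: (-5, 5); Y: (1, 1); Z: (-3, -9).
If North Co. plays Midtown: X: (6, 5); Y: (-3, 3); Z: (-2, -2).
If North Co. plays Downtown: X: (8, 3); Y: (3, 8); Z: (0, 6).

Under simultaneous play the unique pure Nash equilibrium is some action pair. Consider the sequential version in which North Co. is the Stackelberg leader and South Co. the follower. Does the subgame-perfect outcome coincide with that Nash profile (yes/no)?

Backward induction with North Co. moving first.
- Uptown → South Co. plays X (best of 5, 1, -9); North Co. gets -5.
- Midtown → South Co. plays X (best of 5, 3, -2); North Co. gets 6.
- Downtown → South Co. plays Y (best of 3, 8, 6); North Co. gets 3.
North Co.'s induced payoffs are -5, 6, 3, so North Co. commits to Midtown. Subgame-perfect outcome: (Midtown, X) with payoffs (6, 5).
Under simultaneous play:
North Co.'s best replies: X→Downtown; Y→Downtown; Z→Downtown.
South Co.'s best replies: Uptown→X; Midtown→X; Downtown→Y.
The unique mutual best reply is (Downtown, Y), giving (3, 8).
Sequential outcome (Midtown, X) differs from the Nash profile (Downtown, Y).

no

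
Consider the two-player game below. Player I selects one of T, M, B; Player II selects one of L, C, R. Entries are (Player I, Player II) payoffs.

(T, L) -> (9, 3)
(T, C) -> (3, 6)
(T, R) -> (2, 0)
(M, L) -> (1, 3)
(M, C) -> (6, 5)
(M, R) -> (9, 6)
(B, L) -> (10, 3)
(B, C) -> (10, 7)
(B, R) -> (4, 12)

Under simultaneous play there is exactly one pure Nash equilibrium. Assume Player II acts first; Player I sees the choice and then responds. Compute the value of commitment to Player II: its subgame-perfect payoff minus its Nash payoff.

1

Player I best-responds to each possible Player II move:
- L: Player I compares 9, 1, 10 and picks B; Player II would get 3.
- C: Player I compares 3, 6, 10 and picks B; Player II would get 7.
- R: Player I compares 2, 9, 4 and picks M; Player II would get 6.
Among 3, 7, 6, the best is 7 at C. Subgame-perfect outcome: (B, C) with payoffs (10, 7).
Now find the simultaneous Nash equilibrium.
Player I's best replies: L→B; C→B; R→M.
Player II's best replies: T→C; M→R; B→R.
Only (M, R) has each player best-responding; Nash payoffs (9, 6).
Player II's commitment gain: 7 − 6 = 1.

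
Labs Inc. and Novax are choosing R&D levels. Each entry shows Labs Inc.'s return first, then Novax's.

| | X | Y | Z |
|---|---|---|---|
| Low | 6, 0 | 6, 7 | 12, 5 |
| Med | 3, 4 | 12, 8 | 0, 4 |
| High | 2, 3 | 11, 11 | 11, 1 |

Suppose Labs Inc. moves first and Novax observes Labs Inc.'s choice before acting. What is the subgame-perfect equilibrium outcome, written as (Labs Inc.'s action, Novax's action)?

Backward induction with Labs Inc. moving first.
- Low: BR = Y, leader payoff 6.
- Med: BR = Y, leader payoff 12.
- High: BR = Y, leader payoff 11.
Among 6, 12, 11, the best is 12 at Med. Subgame-perfect outcome: (Med, Y) with payoffs (12, 8).

(Med, Y)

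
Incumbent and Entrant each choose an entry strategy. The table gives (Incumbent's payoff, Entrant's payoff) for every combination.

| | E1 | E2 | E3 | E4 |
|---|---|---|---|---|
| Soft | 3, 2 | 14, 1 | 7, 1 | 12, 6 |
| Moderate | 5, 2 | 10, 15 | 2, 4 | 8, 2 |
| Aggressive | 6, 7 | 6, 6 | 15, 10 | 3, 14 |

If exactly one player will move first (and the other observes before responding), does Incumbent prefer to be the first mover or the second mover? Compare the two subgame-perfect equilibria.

second

If Incumbent leads: Entrant's best replies are Soft→E4, Moderate→E2, Aggressive→E4; Incumbent's induced payoffs 12, 10, 3; outcome (Soft, E4), payoffs (12, 6).
If Entrant leads: Incumbent's best replies are E1→Aggressive, E2→Soft, E3→Aggressive, E4→Soft; Entrant's induced payoffs 7, 1, 10, 6; outcome (Aggressive, E3), payoffs (15, 10).
Incumbent gets 12 moving first and 15 moving second, so Incumbent prefers to move second.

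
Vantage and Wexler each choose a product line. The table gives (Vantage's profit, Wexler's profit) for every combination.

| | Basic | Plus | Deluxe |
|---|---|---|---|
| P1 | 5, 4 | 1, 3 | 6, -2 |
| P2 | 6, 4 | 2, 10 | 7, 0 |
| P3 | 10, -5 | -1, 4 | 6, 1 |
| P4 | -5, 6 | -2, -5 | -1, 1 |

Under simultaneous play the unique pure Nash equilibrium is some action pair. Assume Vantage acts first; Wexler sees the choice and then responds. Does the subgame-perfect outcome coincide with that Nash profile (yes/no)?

Work backward from Wexler's decision.
- P1 → Wexler plays Basic (best of 4, 3, -2); Vantage gets 5.
- P2 → Wexler plays Plus (best of 4, 10, 0); Vantage gets 2.
- P3 → Wexler plays Plus (best of -5, 4, 1); Vantage gets -1.
- P4 → Wexler plays Basic (best of 6, -5, 1); Vantage gets -5.
Maximizing over 5, 2, -1, -5, Vantage chooses P1. Subgame-perfect outcome: (P1, Basic) with payoffs (5, 4).
Under simultaneous play:
Vantage's best replies: Basic→P3; Plus→P2; Deluxe→P2.
Wexler's best replies: P1→Basic; P2→Plus; P3→Plus; P4→Basic.
The unique mutual best reply is (P2, Plus), giving (2, 10).
Sequential outcome (P1, Basic) differs from the Nash profile (P2, Plus).

no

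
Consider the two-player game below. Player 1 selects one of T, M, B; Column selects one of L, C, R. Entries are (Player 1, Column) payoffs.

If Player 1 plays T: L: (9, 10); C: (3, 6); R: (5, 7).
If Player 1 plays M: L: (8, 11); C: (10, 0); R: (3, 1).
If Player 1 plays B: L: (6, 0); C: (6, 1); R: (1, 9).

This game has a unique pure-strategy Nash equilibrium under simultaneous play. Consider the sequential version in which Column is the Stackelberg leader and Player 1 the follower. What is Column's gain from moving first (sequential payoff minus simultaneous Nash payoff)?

Backward induction with Column moving first.
- L → Player 1 plays T (best of 9, 8, 6); Column gets 10.
- C → Player 1 plays M (best of 3, 10, 6); Column gets 0.
- R → Player 1 plays T (best of 5, 3, 1); Column gets 7.
Column's induced payoffs are 10, 0, 7, so Column commits to L. Subgame-perfect outcome: (T, L) with payoffs (9, 10).
Under simultaneous play:
Player 1's best replies: L→T; C→M; R→T.
Column's best replies: T→L; M→L; B→R.
Only (T, L) has each player best-responding; Nash payoffs (9, 10).
Column's commitment gain: 10 − 10 = 0.

0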